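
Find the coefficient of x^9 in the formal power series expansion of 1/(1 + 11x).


Write 1/(1 + c x) = 1/(1 - (-c) x) and apply the geometric-series identity
1/(1 - y) = sum_{k>=0} y^k to get 1/(1 + c x) = sum_{k>=0} (-c)^k x^k.
So the coefficient of x^k is (-c)^k = (-1)^k * c^k.
Here c = 11 and k = 9:
(-11)^9 = -1 * 2357947691 = -2357947691

-2357947691


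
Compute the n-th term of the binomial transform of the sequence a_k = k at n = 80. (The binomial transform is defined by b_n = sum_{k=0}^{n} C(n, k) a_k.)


With a_k = k, b_n = sum_{k=0}^{n} C(n, k) k. Using k * C(n, k) = n * C(n-1, k-1) gives b_n = n * sum_{k>=1} C(n-1, k-1) = n * 2^(n-1).
For n = 80: 80 * 2^79 = 80 * 604462909807314587353088 = 48357032784585166988247040.

48357032784585166988247040


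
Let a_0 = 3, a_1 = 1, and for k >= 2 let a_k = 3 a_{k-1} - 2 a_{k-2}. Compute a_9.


Iterating the recurrence forward:
a_0 = 3
a_1 = 1
a_2 = 3*1 - 2*3 = -3
a_3 = 3*-3 - 2*1 = -11
a_4 = 3*-11 - 2*-3 = -27
a_5 = 3*-27 - 2*-11 = -59
a_6 = 3*-59 - 2*-27 = -123
a_7 = 3*-123 - 2*-59 = -251
a_8 = 3*-251 - 2*-123 = -507
a_9 = 3*-507 - 2*-251 = -1019
So a_9 = -1019.

-1019


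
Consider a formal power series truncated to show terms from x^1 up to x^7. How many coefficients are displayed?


From x^1 to x^7 inclusive, the count is 7 - 1 + 1 = 7.

7


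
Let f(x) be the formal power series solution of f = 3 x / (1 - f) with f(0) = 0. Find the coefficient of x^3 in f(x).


Apply Lagrange inversion: f = 3 x * phi(f) with phi(t) = 1/(1 - t), so
[x^n] f = 3^n * (1/n) [t^(n-1)] phi(t)^n = 3^n * (1/n) [t^(n-1)] (1 - t)^(-n) = 3^n * (1/n) C(2n - 2, n - 1) = 3^n * C_{n-1}.
For n = 3: C_2 = C(4, 2) / 3 = 6/3 = 2.
With the 3^3 = 27 factor, the coefficient is 27 * 2 = 54.

54


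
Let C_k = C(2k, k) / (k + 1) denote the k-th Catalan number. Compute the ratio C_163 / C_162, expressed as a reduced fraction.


Using C_k = (2k)! / (k! (k+1)!), the ratio C_{k+1}/C_k simplifies to
C_{k+1}/C_k = [(2k+2)! / ((k+1)! (k+2)!)] * [k! (k+1)! / (2k)!]
 = (2k+2)(2k+1) / ((k+1)(k+2)) = 2(2k+1) / (k+2).
For k = 162: 2(2*162 + 1) / (162 + 2) = 650/164 = 325/82.

325/82


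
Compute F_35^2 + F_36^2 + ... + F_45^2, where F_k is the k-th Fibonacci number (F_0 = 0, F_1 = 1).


There is a standard identity sum_{k=0}^{N} F_k^2 = F_N * F_{N+1} (proved inductively from the telescoping relation F_k^2 = F_k F_{k+1} - F_{k-1} F_k). Then
sum_{k=35}^{45} F_k^2 = F_45 F_46 - F_34 F_35.
Computing: F_45 = 1134903170, F_46 = 1836311903, F_34 = 5702887, F_35 = 9227465.
Sum = 1134903170 * 1836311903 - 5702887 * 9227465 = 2083983576633241055.

2083983576633241055


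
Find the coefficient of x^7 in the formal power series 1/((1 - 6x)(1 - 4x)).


By partial fractions or Cauchy convolution:
The coefficient equals sum_{k=0}^{7} 6^k * 4^(7-k).
= 807040

807040


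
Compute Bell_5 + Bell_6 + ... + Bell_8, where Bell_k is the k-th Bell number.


Recall Bell_k counts set partitions of a k-set (with Bell_0 = 1 by convention).
Bell_5 through Bell_8: 52, 203, 877, 4140
Sum = 52 + 203 + 877 + 4140 = 5272.

5272


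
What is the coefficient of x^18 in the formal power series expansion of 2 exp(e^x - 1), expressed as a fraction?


exp(e^x - 1) is the exponential generating function for the Bell numbers Bell_k: exp(e^x - 1) = sum_{k>=0} Bell_k x^k / k!.
So the coefficient of x^18 in 2 exp(e^x - 1) is 2 Bell_18 / 18!.
Computing: Bell_18 = 682076806159 and 18! = 6402373705728000, giving
2 * 682076806159/6402373705728000 = 97439543737/457312407552000.

97439543737/457312407552000


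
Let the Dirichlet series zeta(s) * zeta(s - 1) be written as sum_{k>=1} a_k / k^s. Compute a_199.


Convolution gives a_k = sum_{d | k} d * 1 = sum_{d | k} d = sigma(k), the sum of positive divisors of k.
For k = 199, the divisors are 1, 199, so
sigma(199) = 1 + 199 = 200.

200


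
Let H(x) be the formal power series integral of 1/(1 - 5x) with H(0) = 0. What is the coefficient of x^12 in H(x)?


1/(1 - 5x) = sum_{k>=0} 5^k x^k. Integrating termwise with H(0) = 0:
H(x) = sum_{k>=0} 5^k x^(k+1) / (k+1) = sum_{m>=1} 5^(m-1) x^m / m.
For m = 12: 5^11/12 = 48828125/12 = 48828125/12.

48828125/12


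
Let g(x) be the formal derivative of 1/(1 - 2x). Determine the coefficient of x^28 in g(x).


Differentiate termwise: d/dx sum_{k>=0} 2^k x^k = sum_{k>=1} k 2^k x^(k-1) = sum_{j>=0} (j+1) 2^(j+1) x^j.
Equivalently, d/dx [1/(1 - 2x)] = 2/(1 - 2x)^2.
For j = 28: 29 * 2^29 = 29 * 536870912 = 15569256448.

15569256448


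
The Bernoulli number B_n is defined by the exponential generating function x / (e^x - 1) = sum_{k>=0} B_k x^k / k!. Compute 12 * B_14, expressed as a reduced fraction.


Bernoulli numbers can also be computed recursively via B_0 = 1 and sum_{j=0}^{m} C(m+1, j) B_j = 0 for m >= 1. Odd-index Bernoulli numbers vanish for k >= 3.
Computing B_14 = 7/6, so 12 * B_14 = 12 * 7/6 = 14.

14


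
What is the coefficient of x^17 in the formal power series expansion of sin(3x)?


The Maclaurin series is sin(t) = sum_{k>=0} (-1)^k t^(2k+1) / (2k+1)!, so substituting t = 3x, only odd powers of x are nonzero, with coefficient of x^(2k+1) equal to (-1)^k 3^(2k+1) / (2k+1)!.
Write 17 = 2*8 + 1, giving the coefficient (-1)^8 * 3^17 / 17! = 129140163/355687428096000 = 177147/487911424000.

177147/487911424000


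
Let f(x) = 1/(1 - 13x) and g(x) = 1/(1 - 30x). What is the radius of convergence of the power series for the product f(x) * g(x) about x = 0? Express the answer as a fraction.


The radius of 1/(1 - 13x) is 1/13 (nearest singularity at x = 1/13), and the radius of 1/(1 - 30x) is 1/30.
The product f(x)*g(x) = 1/((1 - 13x)(1 - 30x)) has singularities at both 1/13 and 1/30, so its radius of convergence is the distance to the nearest one:
min(1/13, 1/30) = 1/30.

1/30


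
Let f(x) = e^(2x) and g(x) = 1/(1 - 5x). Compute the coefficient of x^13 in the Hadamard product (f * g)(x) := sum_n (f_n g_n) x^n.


Expanding: f_k = 2^k/k! (from e^(2x)) and g_k = 5^k (from 1/(1 - 5x)). So the Hadamard coefficient (f * g)_k = 2^k 5^k / k! = (10)^k / k!.
For k = 13: 10^13/13! = 10000000000000/6227020800 = 390625000/243243.

390625000/243243


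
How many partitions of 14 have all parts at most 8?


Using the generating function (1-x)^(-1)(1-x^2)^(-1)...(1-x^8)^(-1),
the coefficient of x^14 counts these restricted partitions.
Result = 116

116


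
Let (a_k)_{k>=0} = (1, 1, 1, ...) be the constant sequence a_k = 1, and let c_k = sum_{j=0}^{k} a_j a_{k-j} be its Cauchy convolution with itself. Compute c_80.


Since a_j = 1 for all j >= 0, the convolution sum becomes
c_k = sum_{j=0}^{k} 1 * 1 = 1 * (k + 1).
Equivalently, the generating function of (a_k) is 1/(1 - x) and its square is 1/(1 - x)^2 = sum_{k>=0} 1(k + 1) x^k.
For k = 80: 1 * 81 = 81.

81


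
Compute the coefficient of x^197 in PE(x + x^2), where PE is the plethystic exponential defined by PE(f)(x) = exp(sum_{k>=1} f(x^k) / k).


With f(x) = x + x^2, the exponent is sum_{k>=1} (x^k + x^(2k)) / k = -ln(1 - x) - ln(1 - x^2). Exponentiating:
PE(x + x^2) = 1 / ((1 - x)(1 - x^2)).
This is the generating function for partitions of n into parts of size 1 or 2. The number of 2's can be any j in 0..98, and the rest are 1's, so
[x^197] = floor(197/2) + 1 = 99.

99


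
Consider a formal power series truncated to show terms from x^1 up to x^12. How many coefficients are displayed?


From x^1 to x^12 inclusive, the count is 12 - 1 + 1 = 12.

12


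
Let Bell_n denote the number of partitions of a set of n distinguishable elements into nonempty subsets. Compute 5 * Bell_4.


Bell_4 can be computed from the Bell triangle or from Dobinski's identity Bell_n = (1/e) * sum_{k>=0} k^n / k!.
Computing Bell_4 = 15.
Then 5 * 15 = 75.

75


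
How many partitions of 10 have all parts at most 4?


Using the generating function (1-x)^(-1)(1-x^2)^(-1)...(1-x^4)^(-1),
the coefficient of x^10 counts these restricted partitions.
Result = 23

23


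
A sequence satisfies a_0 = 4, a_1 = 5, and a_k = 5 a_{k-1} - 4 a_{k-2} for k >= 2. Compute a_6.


The characteristic equation is t^2 - 5 t + 4 = 0, with roots r_1 = 4 and r_2 = 1 (so c_1 = r_1 + r_2, c_2 = -r_1 r_2 as required).
One can use the closed form a_n = A r_1^n + B r_2^n, but direct iteration is more reliable:
a_0 = 4, a_1 = 5, a_2 = 9, a_3 = 25, a_4 = 89, a_5 = 345, a_6 = 1369.
So a_6 = 1369.

1369


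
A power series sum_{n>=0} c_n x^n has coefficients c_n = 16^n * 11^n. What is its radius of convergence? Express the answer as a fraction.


By the root test (Cauchy-Hadamard), the radius is R = 1 / limsup_n |c_n|^(1/n).
Here |c_n|^(1/n) = (16^n * 11^n)^(1/n) = 16 * 11 = 176 for all n.
So R = 1/176 = 1/176.

1/176


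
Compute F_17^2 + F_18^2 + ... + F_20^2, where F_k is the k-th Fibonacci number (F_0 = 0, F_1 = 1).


There is a standard identity sum_{k=0}^{N} F_k^2 = F_N * F_{N+1} (proved inductively from the telescoping relation F_k^2 = F_k F_{k+1} - F_{k-1} F_k). Then
sum_{k=17}^{20} F_k^2 = F_20 F_21 - F_16 F_17.
Computing: F_20 = 6765, F_21 = 10946, F_16 = 987, F_17 = 1597.
Sum = 6765 * 10946 - 987 * 1597 = 72473451.

72473451


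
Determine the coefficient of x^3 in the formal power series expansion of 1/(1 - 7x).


The geometric series identity gives 1/(1 - c x) = sum_{k>=0} c^k x^k, so the coefficient of x^k is c^k.
Here c = 7 and k = 3.
Computing: 7^3 = 343

343


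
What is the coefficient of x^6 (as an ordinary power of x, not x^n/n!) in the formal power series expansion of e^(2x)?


The exponential series is e^y = sum_{k>=0} y^k / k!. Substituting y = 2x gives
e^(2x) = sum_{k>=0} 2^k x^k / k!.
So the coefficient of x^n is a^n/n! with a = 2, n = 6:
2^6 / 6! = 64/720 = 4/45

4/45


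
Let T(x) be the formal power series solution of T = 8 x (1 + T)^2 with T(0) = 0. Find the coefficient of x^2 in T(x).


Apply the Lagrange inversion formula: if T = 8 x * phi(T) with phi(t) = (1 + t)^2, then [x^n] T = 8^n * (1/n) [t^(n-1)] phi(t)^n = 8^n * (1/n) [t^(n-1)] (1 + t)^(2n) = 8^n * (1/n) C(2n, n-1).
Using the identity C(2n, n-1) = C(2n, n) * n / (n+1), the unscaled factor equals C(2n, n) / (n+1) = C_n, the n-th Catalan number.
For n = 2: C_2 = C(4, 2) / 3 = 6/3 = 2.
With the 8^2 = 64 factor, the coefficient is 64 * 2 = 128.

128


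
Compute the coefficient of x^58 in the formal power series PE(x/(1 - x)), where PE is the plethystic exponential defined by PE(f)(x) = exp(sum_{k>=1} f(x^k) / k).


For f(x) = x/(1 - x) we have
sum_{k>=1} f(x^k) / k = sum_{k>=1} (1/k) * x^k / (1 - x^k) = sum_{k, m >= 1} x^(k m) / k,
which after exponentiating simplifies to
PE(x/(1 - x)) = prod_{k>=1} 1 / (1 - x^k).
This is the generating function for the partition function p(n), so the coefficient of x^58 is p(58).
Computing p(58) by dynamic programming over parts 1, 2, ..., 58: p(58) = 715220.

715220


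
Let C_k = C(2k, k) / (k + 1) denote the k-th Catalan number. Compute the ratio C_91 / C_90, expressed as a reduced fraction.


Using C_k = (2k)! / (k! (k+1)!), the ratio C_{k+1}/C_k simplifies to
C_{k+1}/C_k = [(2k+2)! / ((k+1)! (k+2)!)] * [k! (k+1)! / (2k)!]
 = (2k+2)(2k+1) / ((k+1)(k+2)) = 2(2k+1) / (k+2).
For k = 90: 2(2*90 + 1) / (90 + 2) = 362/92 = 181/46.

181/46


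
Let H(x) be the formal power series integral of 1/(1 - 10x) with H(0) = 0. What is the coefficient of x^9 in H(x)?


1/(1 - 10x) = sum_{k>=0} 10^k x^k. Integrating termwise with H(0) = 0:
H(x) = sum_{k>=0} 10^k x^(k+1) / (k+1) = sum_{m>=1} 10^(m-1) x^m / m.
For m = 9: 10^8/9 = 100000000/9 = 100000000/9.

100000000/9


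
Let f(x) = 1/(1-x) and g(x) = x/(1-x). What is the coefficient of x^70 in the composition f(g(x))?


First simplify the composition: f(g(x)) = 1/(1 - x/(1-x)) = (1-x)/((1-x) - x) = (1-x)/(1-2x).
Now extract the coefficient. Write (1-x)/(1-2x) = 1/(1-2x) - x/(1-2x).
The coefficient of x^n in 1/(1-2x) is 2^n, and in x/(1-2x) is 2^(n-1) (for n >= 1).
So the coefficient of x^70 is 2^70 - 2^69 = 1180591620717411303424 - 590295810358705651712 = 590295810358705651712.

590295810358705651712


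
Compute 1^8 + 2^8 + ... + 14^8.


This power sum has a closed form given by Faulhaber's formula
sum_{k=1}^{m} k^p = (1 / (p + 1)) * sum_{j=0}^{p} C(p + 1, j) B_j m^(p + 1 - j),
but for small m direct computation is fastest:
1 + 256 + 6561 + 65536 + 390625 + 1679616 + 5764801 + 16777216 + 43046721 + 100000000 + 214358881 + 429981696 + 815730721 + 1475789056 = 3103591687.

3103591687


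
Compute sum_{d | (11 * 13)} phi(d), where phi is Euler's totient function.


First, 11 * 13 = 143. One classical identity is sum_{d | n} phi(d) = n (each k in [1, n] has a unique gcd with n, and among the k's with gcd(k, n) = n/d there are phi(d) of them). So the sum equals 143. We also verify directly:
Divisors of 143: 1, 11, 13, 143.
phi values: 1, 10, 12, 120.
Sum = 143.

143


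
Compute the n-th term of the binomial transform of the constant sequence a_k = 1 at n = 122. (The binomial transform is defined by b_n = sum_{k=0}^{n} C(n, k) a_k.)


With a_k = 1 for all k, b_n = sum_{k=0}^{n} C(n, k) = 2^n by the binomial theorem.
For n = 122: 2^122 = 5316911983139663491615228241121378304.

5316911983139663491615228241121378304


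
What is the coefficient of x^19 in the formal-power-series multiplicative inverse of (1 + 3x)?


The inverse is 1/(1 + 3x). Apply the geometric identity 1/(1 - y) = sum_{k>=0} y^k with y = -3x:
1/(1 + 3x) = sum_{k>=0} (-3)^k x^k.
So the coefficient of x^19 is (-3)^19 = -1162261467.

-1162261467


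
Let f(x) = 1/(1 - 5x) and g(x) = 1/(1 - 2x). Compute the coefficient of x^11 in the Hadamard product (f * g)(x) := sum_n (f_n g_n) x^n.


f has coefficients f_k = 5^k and g has coefficients g_k = 2^k, so the Hadamard product has coefficient (f*g)_k = 5^k * 2^k = 10^k.
For k = 11: 10^11 = 100000000000.

100000000000


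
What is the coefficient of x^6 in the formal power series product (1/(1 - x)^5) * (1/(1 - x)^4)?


Combine the factors: (1/(1 - x)^5) * (1/(1 - x)^4) = 1/(1 - x)^9.
Then use 1/(1 - x)^r = sum_{k>=0} C(k + r - 1, r - 1) x^k with r = 9 and k = 6:
C(14, 8) = 3003.

3003


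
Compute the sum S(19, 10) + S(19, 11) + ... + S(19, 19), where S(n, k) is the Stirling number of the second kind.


By definition, S(n, k) counts partitions of an n-set into exactly k nonempty blocks.
Computing row n = 19 for k = 10..19:
S(19, k): 477297033785, 129413217791, 23466951300, 2892439160, 243577530, 13916778, 527136, 12597, 171, 1
Sum = 633327676249.

633327676249


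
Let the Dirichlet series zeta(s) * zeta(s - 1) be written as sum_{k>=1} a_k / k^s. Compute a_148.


Convolution gives a_k = sum_{d | k} d * 1 = sum_{d | k} d = sigma(k), the sum of positive divisors of k.
For k = 148, the divisors are 1, 2, 4, 37, 74, 148, so
sigma(148) = 1 + 2 + 4 + 37 + 74 + 148 = 266.

266


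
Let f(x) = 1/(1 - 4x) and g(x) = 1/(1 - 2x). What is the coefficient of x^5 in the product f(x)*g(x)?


The coefficient of x^n in f*g is the Cauchy product: sum_{k=0}^{n} a^k * b^(n-k).
With a=4, b=2, n=5:
sum_{k=0}^{5} 4^k * 2^(5-k)
= 2016

2016


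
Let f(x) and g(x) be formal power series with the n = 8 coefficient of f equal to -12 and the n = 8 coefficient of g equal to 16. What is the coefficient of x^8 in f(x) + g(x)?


Addition of formal power series is termwise.
The coefficient of x^8 in f + g = -12 + 16
= 4

4


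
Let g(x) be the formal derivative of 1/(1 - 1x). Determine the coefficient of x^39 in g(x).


Differentiate termwise: d/dx sum_{k>=0} 1^k x^k = sum_{k>=1} k 1^k x^(k-1) = sum_{j>=0} (j+1) 1^(j+1) x^j.
Equivalently, d/dx [1/(1 - 1x)] = 1/(1 - 1x)^2.
For j = 39: 40 * 1^40 = 40 * 1 = 40.

40


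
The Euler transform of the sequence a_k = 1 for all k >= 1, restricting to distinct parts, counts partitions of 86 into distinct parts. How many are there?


Partitions of 86 into distinct parts can be computed via generating function.
Product (1+x)(1+x^2)(1+x^3)...
The coefficient of x^86 = 133184

133184


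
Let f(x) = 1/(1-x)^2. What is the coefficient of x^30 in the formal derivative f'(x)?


Differentiate: d/dx [ 1/(1-x)^r ] = r / (1-x)^(r+1).
Here r = 2, so f'(x) = 2 / (1-x)^3.
The expansion of 1/(1-x)^(r+1) has coefficient of x^n equal to C(n+r, r).
So the coefficient of x^30 in f'(x) is
2 * C(32, 2) = 2 * 496 = 992

992


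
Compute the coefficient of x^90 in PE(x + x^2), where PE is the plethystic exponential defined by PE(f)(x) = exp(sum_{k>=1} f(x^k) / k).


With f(x) = x + x^2, the exponent is sum_{k>=1} (x^k + x^(2k)) / k = -ln(1 - x) - ln(1 - x^2). Exponentiating:
PE(x + x^2) = 1 / ((1 - x)(1 - x^2)).
This is the generating function for partitions of n into parts of size 1 or 2. The number of 2's can be any j in 0..45, and the rest are 1's, so
[x^90] = floor(90/2) + 1 = 46.

46


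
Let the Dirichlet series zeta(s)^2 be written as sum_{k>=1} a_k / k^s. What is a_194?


The Dirichlet convolution of the constant function 1 with itself gives (1 * 1)(k) = sum_{d | k} 1 = d(k), the number of positive divisors of k.
Since zeta(s) = sum_{k>=1} 1/k^s, we have zeta(s)^2 = sum_{k>=1} d(k)/k^s, so a_k = d(k).
For k = 194: the divisors are 1, 2, 97, 194.
Count = 4.

4


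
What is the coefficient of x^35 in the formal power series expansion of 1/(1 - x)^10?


The negative binomial / multiset identity is
1/(1 - x)^r = sum_{k>=0} C(k + r - 1, r - 1) x^k.
Here r = 10 and k = 35, so the coefficient is
C(35 + 9, 9) = C(44, 9)
= 708930508

708930508


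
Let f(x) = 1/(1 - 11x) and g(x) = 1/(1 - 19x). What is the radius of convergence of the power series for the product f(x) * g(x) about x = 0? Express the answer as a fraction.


The radius of 1/(1 - 11x) is 1/11 (nearest singularity at x = 1/11), and the radius of 1/(1 - 19x) is 1/19.
The product f(x)*g(x) = 1/((1 - 11x)(1 - 19x)) has singularities at both 1/11 and 1/19, so its radius of convergence is the distance to the nearest one:
min(1/11, 1/19) = 1/19.

1/19


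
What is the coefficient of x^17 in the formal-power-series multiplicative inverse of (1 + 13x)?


The inverse is 1/(1 + 13x). Apply the geometric identity 1/(1 - y) = sum_{k>=0} y^k with y = -13x:
1/(1 + 13x) = sum_{k>=0} (-13)^k x^k.
So the coefficient of x^17 is (-13)^17 = -8650415919381337933.

-8650415919381337933


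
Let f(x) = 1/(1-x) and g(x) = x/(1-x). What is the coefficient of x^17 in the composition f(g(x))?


First simplify the composition: f(g(x)) = 1/(1 - x/(1-x)) = (1-x)/((1-x) - x) = (1-x)/(1-2x).
Now extract the coefficient. Write (1-x)/(1-2x) = 1/(1-2x) - x/(1-2x).
The coefficient of x^n in 1/(1-2x) is 2^n, and in x/(1-2x) is 2^(n-1) (for n >= 1).
So the coefficient of x^17 is 2^17 - 2^16 = 131072 - 65536 = 65536.

65536


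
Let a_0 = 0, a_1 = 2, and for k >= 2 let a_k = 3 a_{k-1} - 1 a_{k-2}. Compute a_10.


Iterating the recurrence forward:
a_0 = 0
a_1 = 2
a_2 = 3*2 - 1*0 = 6
a_3 = 3*6 - 1*2 = 16
a_4 = 3*16 - 1*6 = 42
a_5 = 3*42 - 1*16 = 110
a_6 = 3*110 - 1*42 = 288
a_7 = 3*288 - 1*110 = 754
a_8 = 3*754 - 1*288 = 1974
a_9 = 3*1974 - 1*754 = 5168
a_10 = 3*5168 - 1*1974 = 13530
So a_10 = 13530.

13530


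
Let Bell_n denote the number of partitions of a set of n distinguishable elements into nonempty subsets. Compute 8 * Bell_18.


Bell_18 can be computed from the Bell triangle or from Dobinski's identity Bell_n = (1/e) * sum_{k>=0} k^n / k!.
Computing Bell_18 = 682076806159.
Then 8 * 682076806159 = 5456614449272.

5456614449272


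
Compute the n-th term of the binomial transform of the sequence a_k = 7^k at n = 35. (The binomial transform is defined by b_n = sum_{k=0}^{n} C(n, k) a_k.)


With a_k = 7^k, b_n = sum_{k=0}^{n} C(n, k) 7^k = (1 + 7)^n by the binomial theorem.
For n = 35: (1 + 7)^35 = 8^35 = 40564819207303340847894502572032.

40564819207303340847894502572032


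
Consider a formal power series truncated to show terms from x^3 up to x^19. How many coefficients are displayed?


From x^3 to x^19 inclusive, the count is 19 - 3 + 1 = 17.

17


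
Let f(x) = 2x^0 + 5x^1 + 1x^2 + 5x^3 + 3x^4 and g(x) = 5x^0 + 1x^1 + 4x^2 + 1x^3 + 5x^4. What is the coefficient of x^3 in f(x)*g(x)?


Cauchy product at x^3:
2*1 + 5*4 + 1*1 + 5*5
= 48

48


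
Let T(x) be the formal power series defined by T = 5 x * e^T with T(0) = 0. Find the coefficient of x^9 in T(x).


Apply the Lagrange inversion formula: if T = 5 x * phi(T) with phi(t) = e^t, then
[x^n] T = 5^n * (1/n) [t^(n-1)] phi(t)^n = 5^n * (1/n) [t^(n-1)] e^(n t) = 5^n * (1/n) * n^(n-1) / (n-1)! = 5^n * n^(n-1) / n!.
When c = 1 this is the Cayley count of rooted labeled trees on n vertices, divided by n!.
For n = 9: 5^9 * 9^8 / 9! = 1953125 * 43046721/362880 = 207594140625/896.

207594140625/896


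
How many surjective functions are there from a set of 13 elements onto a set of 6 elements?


By inclusion-exclusion on which target elements are missed, the number of surjections from an n-set onto a k-set is
surj(n, k) = sum_{j=0}^{k} (-1)^j C(k, j) (k - j)^n.
Equivalently surj(n, k) = k! * S(n, k), where S(n, k) is the Stirling number of the second kind.
For n = 13, k = 6:
S(13, 6) = 9321312, so
surj = 6! * 9321312 = 720 * 9321312 = 6711344640.

6711344640


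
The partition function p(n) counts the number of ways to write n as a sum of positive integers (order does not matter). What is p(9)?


Using the generating function prod_{k>=1} 1/(1-x^k), we compute p(9).
By dynamic programming over parts 1 through 9:
p(9) = 30

30


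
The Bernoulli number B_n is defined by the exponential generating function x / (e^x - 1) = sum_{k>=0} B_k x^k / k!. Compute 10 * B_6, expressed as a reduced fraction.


Bernoulli numbers can also be computed recursively via B_0 = 1 and sum_{j=0}^{m} C(m+1, j) B_j = 0 for m >= 1. Odd-index Bernoulli numbers vanish for k >= 3.
Computing B_6 = 1/42, so 10 * B_6 = 10 * 1/42 = 5/21.

5/21


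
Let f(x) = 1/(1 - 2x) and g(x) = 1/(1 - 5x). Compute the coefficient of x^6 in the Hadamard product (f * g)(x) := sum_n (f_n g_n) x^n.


f has coefficients f_k = 2^k and g has coefficients g_k = 5^k, so the Hadamard product has coefficient (f*g)_k = 2^k * 5^k = 10^k.
For k = 6: 10^6 = 1000000.

1000000


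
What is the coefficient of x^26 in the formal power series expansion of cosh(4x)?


The Maclaurin series is cosh(t) = sum_{m>=0} t^(2m) / (2m)!, so substituting t = 4x, only even powers of x are nonzero, with coefficient of x^(2m) equal to 4^(2m) / (2m)!.
For x^26 the coefficient is 4^26/26! = 4503599627370496/403291461126605635584000000 = 536870912/48076088562799171875.

536870912/48076088562799171875


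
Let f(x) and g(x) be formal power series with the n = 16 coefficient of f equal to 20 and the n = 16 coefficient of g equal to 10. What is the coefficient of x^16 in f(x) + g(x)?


Addition of formal power series is termwise.
The coefficient of x^16 in f + g = 20 + 10
= 30

30


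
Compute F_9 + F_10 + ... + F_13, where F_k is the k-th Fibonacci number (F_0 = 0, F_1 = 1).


Use the identity sum_{k=0}^{N} F_k = F_{N+2} - 1 (which follows from F_{k+2} - F_{k+1} = F_k). Then
sum_{k=9}^{13} F_k = (F_{15} - 1) - (F_{10} - 1) = F_{15} - F_{10}.
Computing: F_{15} = 610, F_{10} = 55, so
Sum = 610 - 55 = 555.

555


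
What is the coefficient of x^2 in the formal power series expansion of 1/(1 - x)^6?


The expansion 1/(1 - x)^r = sum_{k>=0} C(k + r - 1, r - 1) x^k follows from the multiset / negative-binomial theorem (or from repeated differentiation of the geometric series).
For r = 6 and k = 2:
C(7, 5) = 5040 / (120 * 2) = 21.

21


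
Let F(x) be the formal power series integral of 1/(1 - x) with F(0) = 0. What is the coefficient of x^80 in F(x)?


1/(1 - x) = sum_{k>=0} x^k. Integrating termwise and using F(0) = 0 gives
F(x) = sum_{k>=0} x^(k+1) / (k+1) = sum_{m>=1} x^m / m = -ln(1 - x).
So the coefficient of x^80 is 1/80 = 1/80.

1/80


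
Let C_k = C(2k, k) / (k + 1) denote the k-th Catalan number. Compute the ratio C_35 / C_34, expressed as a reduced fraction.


Using C_k = (2k)! / (k! (k+1)!), the ratio C_{k+1}/C_k simplifies to
C_{k+1}/C_k = [(2k+2)! / ((k+1)! (k+2)!)] * [k! (k+1)! / (2k)!]
 = (2k+2)(2k+1) / ((k+1)(k+2)) = 2(2k+1) / (k+2).
For k = 34: 2(2*34 + 1) / (34 + 2) = 138/36 = 23/6.

23/6


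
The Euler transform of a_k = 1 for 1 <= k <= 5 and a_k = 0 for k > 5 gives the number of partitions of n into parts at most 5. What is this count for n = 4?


Partitions of 4 into parts at most 5:
Using generating function (1-x)^(-1)(1-x^2)^(-1)...(1-x^5)^(-1),
the coefficient of x^4 = 5

5


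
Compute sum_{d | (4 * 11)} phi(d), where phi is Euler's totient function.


First, 4 * 11 = 44. One classical identity is sum_{d | n} phi(d) = n (each k in [1, n] has a unique gcd with n, and among the k's with gcd(k, n) = n/d there are phi(d) of them). So the sum equals 44. We also verify directly:
Divisors of 44: 1, 2, 4, 11, 22, 44.
phi values: 1, 1, 2, 10, 10, 20.
Sum = 44.

44


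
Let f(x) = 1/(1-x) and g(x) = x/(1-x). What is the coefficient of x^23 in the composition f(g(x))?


First simplify the composition: f(g(x)) = 1/(1 - x/(1-x)) = (1-x)/((1-x) - x) = (1-x)/(1-2x).
Now extract the coefficient. Write (1-x)/(1-2x) = 1/(1-2x) - x/(1-2x).
The coefficient of x^n in 1/(1-2x) is 2^n, and in x/(1-2x) is 2^(n-1) (for n >= 1).
So the coefficient of x^23 is 2^23 - 2^22 = 8388608 - 4194304 = 4194304.

4194304


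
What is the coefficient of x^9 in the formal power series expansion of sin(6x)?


The Maclaurin series is sin(t) = sum_{k>=0} (-1)^k t^(2k+1) / (2k+1)!, so substituting t = 6x, only odd powers of x are nonzero, with coefficient of x^(2k+1) equal to (-1)^k 6^(2k+1) / (2k+1)!.
Write 9 = 2*4 + 1, giving the coefficient (-1)^4 * 6^9 / 9! = 10077696/362880 = 972/35.

972/35


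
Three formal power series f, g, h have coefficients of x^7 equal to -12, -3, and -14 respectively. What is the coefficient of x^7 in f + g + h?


Series addition is componentwise:
-12 + -3 + -14
= -29

-29


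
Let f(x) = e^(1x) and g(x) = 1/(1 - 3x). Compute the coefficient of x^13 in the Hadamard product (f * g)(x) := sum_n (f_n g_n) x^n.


Expanding: f_k = 1^k/k! (from e^(1x)) and g_k = 3^k (from 1/(1 - 3x)). So the Hadamard coefficient (f * g)_k = 1^k 3^k / k! = (3)^k / k!.
For k = 13: 3^13/13! = 1594323/6227020800 = 6561/25625600.

6561/25625600


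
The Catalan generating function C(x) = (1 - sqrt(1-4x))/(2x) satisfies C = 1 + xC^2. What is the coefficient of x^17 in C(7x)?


Substituting x -> 7x scales the n-th coefficient by 7^n, so [x^17] C(7x) = 7^17 * C_17.
C_17 = C(2*17, 17)/(18) = 2333606220/18 = 129644790.
So 7^17 * 129644790 = 232630513987207 * 129644790 = 30159334133463514201530.

30159334133463514201530


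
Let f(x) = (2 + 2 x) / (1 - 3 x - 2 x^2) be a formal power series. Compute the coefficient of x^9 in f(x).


Write f(x) = sum_{k>=0} a_k x^k. Multiplying both sides by 1 - 3 x - 2 x^2 gives
(1 - 3 x - 2 x^2) sum_{k>=0} a_k x^k = 2 + 2 x.
Matching coefficients:
 x^0: a_0 = 2
 x^1: a_1 - 3 a_0 = 2  =>  a_1 = 3*2 + 2 = 8
 x^k (k >= 2): a_k = 3 a_{k-1} + 2 a_{k-2}.
Iterating: a_2 = 28, a_3 = 100, a_4 = 356, a_5 = 1268, a_6 = 4516, a_7 = 16084, a_8 = 57284, a_9 = 204020.
So the coefficient of x^9 is 204020.

204020


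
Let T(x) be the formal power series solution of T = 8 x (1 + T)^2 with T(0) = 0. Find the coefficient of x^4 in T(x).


Apply the Lagrange inversion formula: if T = 8 x * phi(T) with phi(t) = (1 + t)^2, then [x^n] T = 8^n * (1/n) [t^(n-1)] phi(t)^n = 8^n * (1/n) [t^(n-1)] (1 + t)^(2n) = 8^n * (1/n) C(2n, n-1).
Using the identity C(2n, n-1) = C(2n, n) * n / (n+1), the unscaled factor equals C(2n, n) / (n+1) = C_n, the n-th Catalan number.
For n = 4: C_4 = C(8, 4) / 5 = 70/5 = 14.
With the 8^4 = 4096 factor, the coefficient is 4096 * 14 = 57344.

57344


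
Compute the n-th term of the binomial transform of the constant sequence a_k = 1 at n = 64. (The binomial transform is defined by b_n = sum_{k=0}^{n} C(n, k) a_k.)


With a_k = 1 for all k, b_n = sum_{k=0}^{n} C(n, k) = 2^n by the binomial theorem.
For n = 64: 2^64 = 18446744073709551616.

18446744073709551616


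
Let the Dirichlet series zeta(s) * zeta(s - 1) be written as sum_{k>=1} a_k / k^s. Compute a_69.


Convolution gives a_k = sum_{d | k} d * 1 = sum_{d | k} d = sigma(k), the sum of positive divisors of k.
For k = 69, the divisors are 1, 3, 23, 69, so
sigma(69) = 1 + 3 + 23 + 69 = 96.

96


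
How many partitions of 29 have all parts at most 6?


Using the generating function (1-x)^(-1)(1-x^2)^(-1)...(1-x^6)^(-1),
the coefficient of x^29 counts these restricted partitions.
Result = 1057

1057


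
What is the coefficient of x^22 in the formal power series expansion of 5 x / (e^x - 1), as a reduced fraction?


The exponential generating function for Bernoulli numbers is
x / (e^x - 1) = sum_{k>=0} B_k x^k / k!.
So the coefficient of x^22 in 5 x / (e^x - 1) is 5 B_22 / 22!.
Computing: B_22 = 854513/138, 22! = 1124000727777607680000, giving
5 * 854513/138 / 1124000727777607680000 = 77683/2820220007878361088000.

77683/2820220007878361088000


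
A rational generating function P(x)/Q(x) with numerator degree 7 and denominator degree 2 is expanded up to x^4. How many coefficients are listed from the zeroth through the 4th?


Expanding up to x^4 gives the coefficients for x^0, x^1, ..., x^4.
That is 4 + 1 = 5 coefficients in total.

5


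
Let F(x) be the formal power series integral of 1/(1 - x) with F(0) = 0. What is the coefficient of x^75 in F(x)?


1/(1 - x) = sum_{k>=0} x^k. Integrating termwise and using F(0) = 0 gives
F(x) = sum_{k>=0} x^(k+1) / (k+1) = sum_{m>=1} x^m / m = -ln(1 - x).
So the coefficient of x^75 is 1/75 = 1/75.

1/75


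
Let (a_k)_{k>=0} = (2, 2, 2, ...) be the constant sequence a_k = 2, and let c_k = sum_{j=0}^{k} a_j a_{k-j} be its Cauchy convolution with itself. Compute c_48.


Since a_j = 2 for all j >= 0, the convolution sum becomes
c_k = sum_{j=0}^{k} 2 * 2 = 4 * (k + 1).
Equivalently, the generating function of (a_k) is 2/(1 - x) and its square is 4/(1 - x)^2 = sum_{k>=0} 4(k + 1) x^k.
For k = 48: 4 * 49 = 196.

196


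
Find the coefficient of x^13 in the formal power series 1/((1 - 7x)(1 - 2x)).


By partial fractions or Cauchy convolution:
The coefficient equals sum_{k=0}^{13} 7^k * 2^(13-k).
= 135644611293

135644611293


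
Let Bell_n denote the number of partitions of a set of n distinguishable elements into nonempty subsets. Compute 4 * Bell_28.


Bell_28 can be computed from the Bell triangle or from Dobinski's identity Bell_n = (1/e) * sum_{k>=0} k^n / k!.
Computing Bell_28 = 6160539404599934652455.
Then 4 * 6160539404599934652455 = 24642157618399738609820.

24642157618399738609820


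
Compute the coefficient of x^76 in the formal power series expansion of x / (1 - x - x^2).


Let f(x) = sum_{k>=0} a_k x^k. Multiplying f(x) * (1 - x - x^2) = x and matching coefficients gives a_0 = 0, a_1 = 1, and a_k = a_{k-1} + a_{k-2} for k >= 2. These are the Fibonacci numbers F_k.
Iterating from F_0 = 0, F_1 = 1:
F_0=0, F_1=1, F_2=1, F_3=2, F_4=3, F_5=5, F_6=8, F_7=13, F_8=21, F_9=34, ...
F_76 = 3416454622906707.

3416454622906707


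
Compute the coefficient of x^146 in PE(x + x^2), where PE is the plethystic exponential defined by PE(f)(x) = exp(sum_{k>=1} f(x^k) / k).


With f(x) = x + x^2, the exponent is sum_{k>=1} (x^k + x^(2k)) / k = -ln(1 - x) - ln(1 - x^2). Exponentiating:
PE(x + x^2) = 1 / ((1 - x)(1 - x^2)).
This is the generating function for partitions of n into parts of size 1 or 2. The number of 2's can be any j in 0..73, and the rest are 1's, so
[x^146] = floor(146/2) + 1 = 74.

74


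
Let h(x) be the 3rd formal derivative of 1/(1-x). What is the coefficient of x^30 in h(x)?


Differentiating 3 times: d^3/dx^3 [1/(1-x)] = 3!/(1-x)^4.
The expansion 1/(1-x)^4 = sum_{k>=0} C(k+3, 3) x^k, so the coefficient of x^n in 3!/(1-x)^4 is 3! * C(n+3, 3).
For n = 30: 6 * C(33, 3) = 6 * 5456 = 32736

32736


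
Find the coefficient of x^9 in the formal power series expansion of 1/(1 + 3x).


Write 1/(1 + c x) = 1/(1 - (-c) x) and apply the geometric-series identity
1/(1 - y) = sum_{k>=0} y^k to get 1/(1 + c x) = sum_{k>=0} (-c)^k x^k.
So the coefficient of x^k is (-c)^k = (-1)^k * c^k.
Here c = 3 and k = 9:
(-3)^9 = -1 * 19683 = -19683

-19683


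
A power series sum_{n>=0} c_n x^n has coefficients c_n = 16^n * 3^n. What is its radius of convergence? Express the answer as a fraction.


By the root test (Cauchy-Hadamard), the radius is R = 1 / limsup_n |c_n|^(1/n).
Here |c_n|^(1/n) = (16^n * 3^n)^(1/n) = 16 * 3 = 48 for all n.
So R = 1/48 = 1/48.

1/48


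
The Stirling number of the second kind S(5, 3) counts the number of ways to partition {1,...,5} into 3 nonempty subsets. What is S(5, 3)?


Using the explicit formula S(n,k) = (1/k!) sum_{j=0}^{k} (-1)^(k-j) C(k,j) j^n:
S(5, 3) = 25
Equivalently, S(n,k) is n! times the coefficient of x^n in the EGF (e^x - 1)^k / k!.

25


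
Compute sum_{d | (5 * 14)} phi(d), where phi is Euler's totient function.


First, 5 * 14 = 70. One classical identity is sum_{d | n} phi(d) = n (each k in [1, n] has a unique gcd with n, and among the k's with gcd(k, n) = n/d there are phi(d) of them). So the sum equals 70. We also verify directly:
Divisors of 70: 1, 2, 5, 7, 10, 14, 35, 70.
phi values: 1, 1, 4, 6, 4, 6, 24, 24.
Sum = 70.

70


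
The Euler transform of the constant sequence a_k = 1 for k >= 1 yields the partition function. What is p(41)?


The Euler transform converts the sequence a_k = 1 into the number of integer partitions.
Using the recurrence or dynamic programming:
p(41) = 44583

44583


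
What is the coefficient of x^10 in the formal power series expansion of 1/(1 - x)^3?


The expansion 1/(1 - x)^r = sum_{k>=0} C(k + r - 1, r - 1) x^k follows from the multiset / negative-binomial theorem (or from repeated differentiation of the geometric series).
For r = 3 and k = 10:
C(12, 2) = 479001600 / (2 * 3628800) = 66.

66


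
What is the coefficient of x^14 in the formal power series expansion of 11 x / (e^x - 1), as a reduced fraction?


The exponential generating function for Bernoulli numbers is
x / (e^x - 1) = sum_{k>=0} B_k x^k / k!.
So the coefficient of x^14 in 11 x / (e^x - 1) is 11 B_14 / 14!.
Computing: B_14 = 7/6, 14! = 87178291200, giving
11 * 7/6 / 87178291200 = 1/6793113600.

1/6793113600


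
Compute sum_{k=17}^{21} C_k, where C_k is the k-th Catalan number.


C_17 through C_21: 129644790, 477638700, 1767263190, 6564120420, 24466267020
Sum = 129644790 + 477638700 + 1767263190 + 6564120420 + 24466267020
= 33404934120

33404934120


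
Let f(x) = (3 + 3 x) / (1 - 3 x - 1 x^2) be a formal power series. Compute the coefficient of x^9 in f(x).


Write f(x) = sum_{k>=0} a_k x^k. Multiplying both sides by 1 - 3 x - 1 x^2 gives
(1 - 3 x - 1 x^2) sum_{k>=0} a_k x^k = 3 + 3 x.
Matching coefficients:
 x^0: a_0 = 3
 x^1: a_1 - 3 a_0 = 3  =>  a_1 = 3*3 + 3 = 12
 x^k (k >= 2): a_k = 3 a_{k-1} + 1 a_{k-2}.
Iterating: a_2 = 39, a_3 = 129, a_4 = 426, a_5 = 1407, a_6 = 4647, a_7 = 15348, a_8 = 50691, a_9 = 167421.
So the coefficient of x^9 is 167421.

167421


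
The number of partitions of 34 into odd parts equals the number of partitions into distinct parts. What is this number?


Computing partitions of 34 into odd parts (1, 3, 5, ...):
Using the generating function prod_{k>=0} 1/(1-x^(2k+1)),
the count is 512

512


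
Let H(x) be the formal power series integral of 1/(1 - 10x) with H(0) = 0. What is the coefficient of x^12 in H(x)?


1/(1 - 10x) = sum_{k>=0} 10^k x^k. Integrating termwise with H(0) = 0:
H(x) = sum_{k>=0} 10^k x^(k+1) / (k+1) = sum_{m>=1} 10^(m-1) x^m / m.
For m = 12: 10^11/12 = 100000000000/12 = 25000000000/3.

25000000000/3


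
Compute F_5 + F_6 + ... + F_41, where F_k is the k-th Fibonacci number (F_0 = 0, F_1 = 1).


Use the identity sum_{k=0}^{N} F_k = F_{N+2} - 1 (which follows from F_{k+2} - F_{k+1} = F_k). Then
sum_{k=5}^{41} F_k = (F_{43} - 1) - (F_{6} - 1) = F_{43} - F_{6}.
Computing: F_{43} = 433494437, F_{6} = 8, so
Sum = 433494437 - 8 = 433494429.

433494429


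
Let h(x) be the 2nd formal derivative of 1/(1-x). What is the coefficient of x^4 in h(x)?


Differentiating 2 times: d^2/dx^2 [1/(1-x)] = 2!/(1-x)^3.
The expansion 1/(1-x)^3 = sum_{k>=0} C(k+2, 2) x^k, so the coefficient of x^n in 2!/(1-x)^3 is 2! * C(n+2, 2).
For n = 4: 2 * C(6, 2) = 2 * 15 = 30

30


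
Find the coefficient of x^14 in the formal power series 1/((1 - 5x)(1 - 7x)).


By partial fractions or Cauchy convolution:
The coefficient equals sum_{k=0}^{14} 5^k * 7^(14-k).
= 2358521965909

2358521965909


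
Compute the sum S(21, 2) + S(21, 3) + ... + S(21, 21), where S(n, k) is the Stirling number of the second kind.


By definition, S(n, k) counts partitions of an n-set into exactly k nonempty blocks.
Computing row n = 21 for k = 2..21:
S(21, k): 1048575, 1742343625, 181509070050, 3791262568401, 26585679462804, 82310957214948, 132511015347084, 123272476465204, 71187132291275, 26826851689001, 6833042030178, 1204909218331, 149304004500, 13087462580, 809944464, 34952799, 1023435, 19285, 210, 1
Sum = 474869816156750.

474869816156750


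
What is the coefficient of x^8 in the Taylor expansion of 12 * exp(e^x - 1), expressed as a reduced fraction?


exp(e^x - 1) = sum_{k>=0} Bell_k x^k / k!, where Bell_k is the k-th Bell number.
So the coefficient of x^8 is 12 * Bell_8 / 8!.
Computing: Bell_8 = 4140 and 8! = 40320, giving
12 * 4140/40320 = 69/56.

69/56


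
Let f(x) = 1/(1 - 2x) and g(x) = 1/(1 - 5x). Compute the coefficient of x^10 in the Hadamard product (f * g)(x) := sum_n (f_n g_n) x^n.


f has coefficients f_k = 2^k and g has coefficients g_k = 5^k, so the Hadamard product has coefficient (f*g)_k = 2^k * 5^k = 10^k.
For k = 10: 10^10 = 10000000000.

10000000000


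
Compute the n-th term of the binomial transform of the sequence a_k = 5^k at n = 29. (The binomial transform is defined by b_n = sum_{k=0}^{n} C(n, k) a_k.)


With a_k = 5^k, b_n = sum_{k=0}^{n} C(n, k) 5^k = (1 + 5)^n by the binomial theorem.
For n = 29: (1 + 5)^29 = 6^29 = 36845653286788892983296.

36845653286788892983296


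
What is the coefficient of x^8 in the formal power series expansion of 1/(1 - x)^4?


The expansion 1/(1 - x)^r = sum_{k>=0} C(k + r - 1, r - 1) x^k follows from the multiset / negative-binomial theorem (or from repeated differentiation of the geometric series).
For r = 4 and k = 8:
C(11, 3) = 39916800 / (6 * 40320) = 165.

165


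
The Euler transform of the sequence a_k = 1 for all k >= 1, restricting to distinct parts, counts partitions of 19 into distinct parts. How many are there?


Partitions of 19 into distinct parts can be computed via generating function.
Product (1+x)(1+x^2)(1+x^3)...
The coefficient of x^19 = 54

54


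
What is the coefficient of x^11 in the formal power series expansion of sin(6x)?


The Maclaurin series is sin(t) = sum_{k>=0} (-1)^k t^(2k+1) / (2k+1)!, so substituting t = 6x, only odd powers of x are nonzero, with coefficient of x^(2k+1) equal to (-1)^k 6^(2k+1) / (2k+1)!.
Write 11 = 2*5 + 1, giving the coefficient (-1)^5 * 6^11 / 11! = -362797056/39916800 = -17496/1925.

-17496/1925


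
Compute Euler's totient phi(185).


phi(n) counts integers in [1, n] coprime to n. Using the multiplicative formula phi(n) = n * prod_{p | n} (1 - 1/p):
185 = 5 * 37, so
phi(185) = 185 * (1 - 1/5) * (1 - 1/37) = 144.

144


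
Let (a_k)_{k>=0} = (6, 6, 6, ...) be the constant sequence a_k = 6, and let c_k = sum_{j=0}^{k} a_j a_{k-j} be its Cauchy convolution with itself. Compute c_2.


Since a_j = 6 for all j >= 0, the convolution sum becomes
c_k = sum_{j=0}^{k} 6 * 6 = 36 * (k + 1).
Equivalently, the generating function of (a_k) is 6/(1 - x) and its square is 36/(1 - x)^2 = sum_{k>=0} 36(k + 1) x^k.
For k = 2: 36 * 3 = 108.

108


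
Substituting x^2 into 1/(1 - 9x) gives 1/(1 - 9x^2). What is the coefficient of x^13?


Since 1/(1 - 9x^2) only has even powers of x,
the coefficient of x^13 (odd) is 0.

0
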